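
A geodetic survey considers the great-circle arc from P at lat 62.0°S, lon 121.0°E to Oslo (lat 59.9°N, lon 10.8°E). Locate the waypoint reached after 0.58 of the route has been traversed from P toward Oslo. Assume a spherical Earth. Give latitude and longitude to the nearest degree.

≈ lat 9°N, lon 58°E

Convert each endpoint to a unit vector on the sphere (x = cos φ cos λ, y = cos φ sin λ, z = sin φ).
The central angle between the endpoints is δ = arccos(p₁·p₂) ≈ 2.578 rad (147.7°).
Interpolate at f = 0.58 with slerp weights a = sin((1−f)δ)/sin δ ≈ 1.652, b = sin(fδ)/sin δ ≈ 1.866.
p = a·p₁ + b·p₂ ≈ (0.520, 0.840, 0.155); φ = arcsin(p_z) ≈ 8.92°, λ = atan2(p_y, p_x) ≈ 58.27°.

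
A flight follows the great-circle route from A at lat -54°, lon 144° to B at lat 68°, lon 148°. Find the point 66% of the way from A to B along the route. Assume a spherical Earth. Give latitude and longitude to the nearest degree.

≈ lat 27°, lon 146°

From cos δ = sin φ₁ sin φ₂ + cos φ₁ cos φ₂ cos Δλ, the central angle is δ ≈ 2.130 rad (122.0°).
Interpolate at f = 0.66 with slerp weights a = sin((1−f)δ)/sin δ ≈ 0.782, b = sin(fδ)/sin δ ≈ 1.164.
p = a·p₁ + b·p₂ ≈ (-0.741, 0.501, 0.447); φ = arcsin(p_z) ≈ 26.53°, λ = atan2(p_y, p_x) ≈ 145.95°.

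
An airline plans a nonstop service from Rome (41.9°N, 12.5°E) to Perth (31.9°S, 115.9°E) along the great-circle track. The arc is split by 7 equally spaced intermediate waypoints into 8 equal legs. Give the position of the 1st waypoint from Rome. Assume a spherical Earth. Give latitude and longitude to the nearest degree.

≈ 36°N, 30°E

Convert each endpoint to a unit vector on the sphere (x = cos φ cos λ, y = cos φ sin λ, z = sin φ).
The central angle between the endpoints is δ = arccos(p₁·p₂) ≈ 2.094 rad (120.0°).
Interpolate at f = 1/8 with slerp weights a = sin((1−f)δ)/sin δ ≈ 1.115, b = sin(fδ)/sin δ ≈ 0.299.
p = a·p₁ + b·p₂ ≈ (0.700, 0.408, 0.587); φ = arcsin(p_z) ≈ 35.94°, λ = atan2(p_y, p_x) ≈ 30.23°.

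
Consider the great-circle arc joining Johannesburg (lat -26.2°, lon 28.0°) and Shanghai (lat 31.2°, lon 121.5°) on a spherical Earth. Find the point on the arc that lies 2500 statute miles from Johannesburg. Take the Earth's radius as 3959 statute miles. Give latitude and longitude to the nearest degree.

Convert each endpoint to a unit vector on the sphere (x = cos φ cos λ, y = cos φ sin λ, z = sin φ).
The central angle between the endpoints is δ = arccos(p₁·p₂) ≈ 1.850 rad (106.0°). The total great-circle distance is δ·R ≈ 1.850 × 3959 ≈ 7324 mi, so the target fraction is f = 2500/7324 ≈ 0.341.
Interpolate at f ≈ 0.341 with slerp weights a = sin((1−f)δ)/sin δ ≈ 0.976, b = sin(fδ)/sin δ ≈ 0.614.
p = a·p₁ + b·p₂ ≈ (0.499, 0.859, -0.113); φ = arcsin(p_z) ≈ -6.49°, λ = atan2(p_y, p_x) ≈ 59.85°.

≈ lat -6°, lon 60°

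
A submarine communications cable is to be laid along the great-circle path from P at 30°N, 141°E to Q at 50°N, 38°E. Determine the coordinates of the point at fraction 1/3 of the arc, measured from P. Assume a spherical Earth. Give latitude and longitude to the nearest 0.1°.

≈ 47.1°N, 117.3°E

Convert each endpoint to a unit vector on the sphere (x = cos φ cos λ, y = cos φ sin λ, z = sin φ).
The central angle between the endpoints is δ = arccos(p₁·p₂) ≈ 1.310 rad (75.1°).
Interpolate at f = 1/3 with slerp weights a = sin((1−f)δ)/sin δ ≈ 0.793, b = sin(fδ)/sin δ ≈ 0.438.
p = a·p₁ + b·p₂ ≈ (-0.312, 0.606, 0.732); φ = arcsin(p_z) ≈ 47.05°, λ = atan2(p_y, p_x) ≈ 117.27°.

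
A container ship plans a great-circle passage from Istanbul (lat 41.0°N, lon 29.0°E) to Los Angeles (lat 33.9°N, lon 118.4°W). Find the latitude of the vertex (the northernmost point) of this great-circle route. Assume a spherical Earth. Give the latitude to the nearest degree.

The great circle lies in the plane with unit normal n̂ = (p₁ × p₂)/|p₁ × p₂|.
Here n̂_z ≈ -0.342; the vertex latitude is φ_max = arccos|n̂_z| ≈ 70.0°.

≈ 70°N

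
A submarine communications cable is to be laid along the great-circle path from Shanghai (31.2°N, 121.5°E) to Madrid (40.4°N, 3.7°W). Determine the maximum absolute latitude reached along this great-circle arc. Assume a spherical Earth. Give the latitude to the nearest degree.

≈ 58°N

The great circle lies in the plane with unit normal n̂ = (p₁ × p₂)/|p₁ × p₂|.
Here n̂_z ≈ -0.533; the vertex latitude is φ_max = arccos|n̂_z| ≈ 57.8°.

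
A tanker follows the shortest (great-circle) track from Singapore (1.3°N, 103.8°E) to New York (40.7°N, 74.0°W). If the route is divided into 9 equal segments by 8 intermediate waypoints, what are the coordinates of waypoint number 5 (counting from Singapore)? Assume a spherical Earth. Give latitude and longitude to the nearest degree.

Write both endpoints as unit vectors p₁, p₂ with components (cos φ cos λ, cos φ sin λ, sin φ).
The central angle between the endpoints is δ = arccos(p₁·p₂) ≈ 2.408 rad (138.0°).
Interpolate at f = 5/9 with slerp weights a = sin((1−f)δ)/sin δ ≈ 1.310, b = sin(fδ)/sin δ ≈ 1.453.
p = a·p₁ + b·p₂ ≈ (-0.009, 0.213, 0.977); φ = arcsin(p_z) ≈ 77.69°, λ = atan2(p_y, p_x) ≈ 92.36°.

≈ 78°N, 92°E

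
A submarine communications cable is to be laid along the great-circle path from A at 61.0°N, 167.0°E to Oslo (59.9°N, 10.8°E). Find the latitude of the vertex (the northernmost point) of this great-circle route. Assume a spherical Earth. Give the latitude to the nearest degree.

≈ 83°N

The great circle lies in the plane with unit normal n̂ = (p₁ × p₂)/|p₁ × p₂|.
Here n̂_z ≈ -0.116; the vertex latitude is φ_max = arccos|n̂_z| ≈ 83.3°.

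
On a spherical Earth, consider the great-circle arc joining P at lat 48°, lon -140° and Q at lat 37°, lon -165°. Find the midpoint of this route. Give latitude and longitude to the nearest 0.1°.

Write both endpoints as unit vectors p₁, p₂ with components (cos φ cos λ, cos φ sin λ, sin φ).
The central angle between the endpoints is δ = arccos(p₁·p₂) ≈ 0.372 rad (21.3°).
Interpolate at f = 1/2 with slerp weights a = sin((1−f)δ)/sin δ ≈ 0.509, b = sin(fδ)/sin δ ≈ 0.509.
p = a·p₁ + b·p₂ ≈ (-0.653, -0.324, 0.684); φ = arcsin(p_z) ≈ 43.18°, λ = atan2(p_y, p_x) ≈ -153.62°.

≈ lat 43.2°, lon -153.6°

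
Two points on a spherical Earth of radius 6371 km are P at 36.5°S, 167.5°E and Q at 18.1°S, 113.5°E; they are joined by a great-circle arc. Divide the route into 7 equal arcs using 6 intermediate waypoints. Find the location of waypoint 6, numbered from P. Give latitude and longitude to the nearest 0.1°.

≈ 21.9°S, 120.1°E

Write both endpoints as unit vectors p₁, p₂ with components (cos φ cos λ, cos φ sin λ, sin φ).
The central angle between the endpoints is δ = arccos(p₁·p₂) ≈ 0.884 rad (50.7°).
Interpolate at f = 6/7 with slerp weights a = sin((1−f)δ)/sin δ ≈ 0.163, b = sin(fδ)/sin δ ≈ 0.889.
p = a·p₁ + b·p₂ ≈ (-0.465, 0.803, -0.373); φ = arcsin(p_z) ≈ -21.90°, λ = atan2(p_y, p_x) ≈ 120.06°.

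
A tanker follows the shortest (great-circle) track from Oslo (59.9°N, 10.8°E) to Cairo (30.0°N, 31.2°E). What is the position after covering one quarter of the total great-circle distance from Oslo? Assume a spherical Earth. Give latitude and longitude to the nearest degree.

Convert each endpoint to a unit vector on the sphere (x = cos φ cos λ, y = cos φ sin λ, z = sin φ).
The central angle between the endpoints is δ = arccos(p₁·p₂) ≈ 0.574 rad (32.9°).
Interpolate at f = 1/4 with slerp weights a = sin((1−f)δ)/sin δ ≈ 0.769, b = sin(fδ)/sin δ ≈ 0.263.
p = a·p₁ + b·p₂ ≈ (0.574, 0.190, 0.797); φ = arcsin(p_z) ≈ 52.81°, λ = atan2(p_y, p_x) ≈ 18.36°.

≈ 53°N, 18°E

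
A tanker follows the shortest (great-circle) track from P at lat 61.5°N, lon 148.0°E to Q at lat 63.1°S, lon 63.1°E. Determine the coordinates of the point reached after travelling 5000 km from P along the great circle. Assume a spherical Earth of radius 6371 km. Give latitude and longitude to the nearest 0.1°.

≈ lat 22.4°N, lon 115.7°E

Convert each endpoint to a unit vector on the sphere (x = cos φ cos λ, y = cos φ sin λ, z = sin φ).
The central angle between the endpoints is δ = arccos(p₁·p₂) ≈ 2.441 rad (139.9°). The total great-circle distance is δ·R ≈ 2.441 × 6371 ≈ 15552 km, so the target fraction is f = 5000/15552 ≈ 0.321.
Interpolate at f ≈ 0.321 with slerp weights a = sin((1−f)δ)/sin δ ≈ 1.546, b = sin(fδ)/sin δ ≈ 1.096.
p = a·p₁ + b·p₂ ≈ (-0.401, 0.833, 0.381); φ = arcsin(p_z) ≈ 22.38°, λ = atan2(p_y, p_x) ≈ 115.70°.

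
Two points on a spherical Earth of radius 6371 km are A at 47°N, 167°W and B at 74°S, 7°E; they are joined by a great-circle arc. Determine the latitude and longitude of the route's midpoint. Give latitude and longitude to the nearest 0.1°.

Convert each endpoint to a unit vector on the sphere (x = cos φ cos λ, y = cos φ sin λ, z = sin φ).
The central angle between the endpoints is δ = arccos(p₁·p₂) ≈ 2.668 rad (152.9°).
Interpolate at f = 1/2 with slerp weights a = sin((1−f)δ)/sin δ ≈ 2.132, b = sin(fδ)/sin δ ≈ 2.132.
p = a·p₁ + b·p₂ ≈ (-0.833, -0.255, -0.490); φ = arcsin(p_z) ≈ -29.35°, λ = atan2(p_y, p_x) ≈ -162.96°.

≈ 29.3°S, 163.0°W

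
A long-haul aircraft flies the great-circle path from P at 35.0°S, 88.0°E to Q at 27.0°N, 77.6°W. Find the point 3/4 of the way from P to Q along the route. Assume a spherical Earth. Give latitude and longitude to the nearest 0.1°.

Convert each endpoint to a unit vector on the sphere (x = cos φ cos λ, y = cos φ sin λ, z = sin φ).
The central angle between the endpoints is δ = arccos(p₁·p₂) ≈ 2.885 rad (165.3°).
Interpolate at f = 3/4 with slerp weights a = sin((1−f)δ)/sin δ ≈ 2.605, b = sin(fδ)/sin δ ≈ 3.271.
p = a·p₁ + b·p₂ ≈ (0.700, -0.714, -0.009); φ = arcsin(p_z) ≈ -0.53°, λ = atan2(p_y, p_x) ≈ -45.55°.

≈ 0.5°S, 45.5°W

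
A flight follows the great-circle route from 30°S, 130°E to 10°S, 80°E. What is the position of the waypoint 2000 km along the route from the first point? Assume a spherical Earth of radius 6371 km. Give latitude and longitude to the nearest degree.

≈ 25°S, 111°E

The haversine formula gives a central angle δ ≈ 0.883 rad (50.6°) between the endpoints. The total great-circle distance is δ·R ≈ 0.883 × 6371 ≈ 5624 km, so the target fraction is f = 2000/5624 ≈ 0.356.
Interpolate at f ≈ 0.356 with slerp weights a = sin((1−f)δ)/sin δ ≈ 0.697, b = sin(fδ)/sin δ ≈ 0.400.
p = a·p₁ + b·p₂ ≈ (-0.320, 0.850, -0.418); φ = arcsin(p_z) ≈ -24.71°, λ = atan2(p_y, p_x) ≈ 110.61°.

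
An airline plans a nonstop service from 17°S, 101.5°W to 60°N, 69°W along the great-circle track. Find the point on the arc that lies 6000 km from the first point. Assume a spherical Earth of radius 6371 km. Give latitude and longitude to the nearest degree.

From cos δ = sin φ₁ sin φ₂ + cos φ₁ cos φ₂ cos Δλ, the central angle is δ ≈ 1.420 rad (81.4°). The total great-circle distance is δ·R ≈ 1.420 × 6371 ≈ 9048 km, so the target fraction is f = 6000/9048 ≈ 0.663.
Interpolate at f ≈ 0.663 with slerp weights a = sin((1−f)δ)/sin δ ≈ 0.466, b = sin(fδ)/sin δ ≈ 0.818.
p = a·p₁ + b·p₂ ≈ (0.058, -0.818, 0.572); φ = arcsin(p_z) ≈ 34.90°, λ = atan2(p_y, p_x) ≈ -85.96°.

≈ 35°N, 86°W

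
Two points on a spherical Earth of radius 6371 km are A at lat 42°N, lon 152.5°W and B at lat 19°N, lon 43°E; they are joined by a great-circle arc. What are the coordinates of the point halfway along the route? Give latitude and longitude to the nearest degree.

≈ lat 73°N, lon 84°E

Convert each endpoint to a unit vector on the sphere (x = cos φ cos λ, y = cos φ sin λ, z = sin φ).
The central angle between the endpoints is δ = arccos(p₁·p₂) ≈ 2.048 rad (117.3°).
Interpolate at f = 1/2 with slerp weights a = sin((1−f)δ)/sin δ ≈ 0.962, b = sin(fδ)/sin δ ≈ 0.962.
p = a·p₁ + b·p₂ ≈ (0.031, 0.290, 0.956); φ = arcsin(p_z) ≈ 73.04°, λ = atan2(p_y, p_x) ≈ 83.88°.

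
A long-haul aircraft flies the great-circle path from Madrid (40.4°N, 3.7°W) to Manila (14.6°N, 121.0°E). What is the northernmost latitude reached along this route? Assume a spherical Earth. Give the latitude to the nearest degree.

The great circle lies in the plane with unit normal n̂ = (p₁ × p₂)/|p₁ × p₂|.
Here n̂_z ≈ +0.627; the vertex latitude is φ_max = arccos|n̂_z| ≈ 51.2°.
Check via Clairaut: cos φ_max = |cos φ₁| · sin C = cos(40.4°)·sin(55.4°) ≈ 0.627, again giving ≈ 51.2°.

≈ 51°N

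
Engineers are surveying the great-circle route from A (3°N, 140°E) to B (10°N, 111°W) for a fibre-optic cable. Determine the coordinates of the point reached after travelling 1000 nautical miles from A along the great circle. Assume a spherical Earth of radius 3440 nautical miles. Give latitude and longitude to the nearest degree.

Convert each endpoint to a unit vector on the sphere (x = cos φ cos λ, y = cos φ sin λ, z = sin φ).
The central angle between the endpoints is δ = arccos(p₁·p₂) ≈ 1.887 rad (108.1°). The total great-circle distance is δ·R ≈ 1.887 × 3440 ≈ 6492 nmi, so the target fraction is f = 1000/6492 ≈ 0.154.
Interpolate at f ≈ 0.154 with slerp weights a = sin((1−f)δ)/sin δ ≈ 1.052, b = sin(fδ)/sin δ ≈ 0.302.
p = a·p₁ + b·p₂ ≈ (-0.911, 0.398, 0.107); φ = arcsin(p_z) ≈ 6.17°, λ = atan2(p_y, p_x) ≈ 156.41°.

≈ (6°N, 156°E)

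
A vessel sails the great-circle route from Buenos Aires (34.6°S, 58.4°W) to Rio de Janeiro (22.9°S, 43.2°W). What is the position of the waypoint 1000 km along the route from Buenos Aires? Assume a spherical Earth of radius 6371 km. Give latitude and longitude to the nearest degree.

≈ (29°S, 50°W)

From cos δ = sin φ₁ sin φ₂ + cos φ₁ cos φ₂ cos Δλ, the central angle is δ ≈ 0.309 rad (17.7°). The total great-circle distance is δ·R ≈ 0.309 × 6371 ≈ 1967 km, so the target fraction is f = 1000/1967 ≈ 0.508.
Interpolate at f ≈ 0.508 with slerp weights a = sin((1−f)δ)/sin δ ≈ 0.498, b = sin(fδ)/sin δ ≈ 0.514.
p = a·p₁ + b·p₂ ≈ (0.560, -0.673, -0.483); φ = arcsin(p_z) ≈ -28.87°, λ = atan2(p_y, p_x) ≈ -50.25°.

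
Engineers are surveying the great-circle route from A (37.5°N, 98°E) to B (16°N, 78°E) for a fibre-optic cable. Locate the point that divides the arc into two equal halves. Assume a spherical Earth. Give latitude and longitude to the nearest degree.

From cos δ = sin φ₁ sin φ₂ + cos φ₁ cos φ₂ cos Δλ, the central angle is δ ≈ 0.486 rad (27.8°).
Interpolate at f = 1/2 with slerp weights a = sin((1−f)δ)/sin δ ≈ 0.515, b = sin(fδ)/sin δ ≈ 0.515.
p = a·p₁ + b·p₂ ≈ (0.046, 0.889, 0.456); φ = arcsin(p_z) ≈ 27.10°, λ = atan2(p_y, p_x) ≈ 87.03°.

≈ (27°N, 87°E)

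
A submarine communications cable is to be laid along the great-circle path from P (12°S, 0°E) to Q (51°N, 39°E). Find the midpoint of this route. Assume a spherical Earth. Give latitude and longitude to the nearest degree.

≈ (21°N, 15°E)

Write both endpoints as unit vectors p₁, p₂ with components (cos φ cos λ, cos φ sin λ, sin φ).
The central angle between the endpoints is δ = arccos(p₁·p₂) ≈ 1.248 rad (71.5°).
Interpolate at f = 1/2 with slerp weights a = sin((1−f)δ)/sin δ ≈ 0.616, b = sin(fδ)/sin δ ≈ 0.616.
p = a·p₁ + b·p₂ ≈ (0.904, 0.244, 0.351); φ = arcsin(p_z) ≈ 20.53°, λ = atan2(p_y, p_x) ≈ 15.11°.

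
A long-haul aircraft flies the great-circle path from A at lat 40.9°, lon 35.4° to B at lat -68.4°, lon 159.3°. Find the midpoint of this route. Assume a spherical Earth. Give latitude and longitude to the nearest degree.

≈ lat -24°, lon 64°

Convert each endpoint to a unit vector on the sphere (x = cos φ cos λ, y = cos φ sin λ, z = sin φ).
The central angle between the endpoints is δ = arccos(p₁·p₂) ≈ 2.440 rad (139.8°).
Interpolate at f = 1/2 with slerp weights a = sin((1−f)δ)/sin δ ≈ 1.455, b = sin(fδ)/sin δ ≈ 1.455.
p = a·p₁ + b·p₂ ≈ (0.396, 0.827, -0.400); φ = arcsin(p_z) ≈ -23.60°, λ = atan2(p_y, p_x) ≈ 64.43°.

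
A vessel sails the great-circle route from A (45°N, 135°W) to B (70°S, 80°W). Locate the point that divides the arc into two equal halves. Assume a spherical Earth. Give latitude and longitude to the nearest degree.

The haversine formula gives a central angle δ ≈ 2.124 rad (121.7°) between the endpoints.
Interpolate at f = 1/2 with slerp weights a = sin((1−f)δ)/sin δ ≈ 1.027, b = sin(fδ)/sin δ ≈ 1.027.
p = a·p₁ + b·p₂ ≈ (-0.452, -0.859, -0.239); φ = arcsin(p_z) ≈ -13.82°, λ = atan2(p_y, p_x) ≈ -117.77°.

≈ (14°S, 118°W)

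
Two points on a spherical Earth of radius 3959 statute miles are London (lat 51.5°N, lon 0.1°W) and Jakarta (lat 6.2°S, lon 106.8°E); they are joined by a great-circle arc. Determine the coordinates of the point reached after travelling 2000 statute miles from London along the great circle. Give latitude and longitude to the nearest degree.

≈ lat 47°N, lon 45°E

Convert each endpoint to a unit vector on the sphere (x = cos φ cos λ, y = cos φ sin λ, z = sin φ).
The central angle between the endpoints is δ = arccos(p₁·p₂) ≈ 1.838 rad (105.3°). The total great-circle distance is δ·R ≈ 1.838 × 3959 ≈ 7278 mi, so the target fraction is f = 2000/7278 ≈ 0.275.
Interpolate at f ≈ 0.275 with slerp weights a = sin((1−f)δ)/sin δ ≈ 1.008, b = sin(fδ)/sin δ ≈ 0.502.
p = a·p₁ + b·p₂ ≈ (0.483, 0.477, 0.735); φ = arcsin(p_z) ≈ 47.27°, λ = atan2(p_y, p_x) ≈ 44.60°.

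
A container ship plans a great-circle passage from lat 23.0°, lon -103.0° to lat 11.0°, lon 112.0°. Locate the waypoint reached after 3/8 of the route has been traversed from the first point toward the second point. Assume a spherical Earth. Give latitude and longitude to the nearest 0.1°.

Convert each endpoint to a unit vector on the sphere (x = cos φ cos λ, y = cos φ sin λ, z = sin φ).
The central angle between the endpoints is δ = arccos(p₁·p₂) ≈ 2.299 rad (131.7°).
Interpolate at f = 3/8 with slerp weights a = sin((1−f)δ)/sin δ ≈ 1.328, b = sin(fδ)/sin δ ≈ 1.017.
p = a·p₁ + b·p₂ ≈ (-0.649, -0.265, 0.713); φ = arcsin(p_z) ≈ 45.48°, λ = atan2(p_y, p_x) ≈ -157.78°.

≈ lat 45.5°, lon -157.8°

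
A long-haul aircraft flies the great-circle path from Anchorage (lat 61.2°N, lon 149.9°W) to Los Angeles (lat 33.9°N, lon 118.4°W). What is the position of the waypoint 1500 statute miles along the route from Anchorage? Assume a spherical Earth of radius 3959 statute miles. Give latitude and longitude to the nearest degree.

Convert each endpoint to a unit vector on the sphere (x = cos φ cos λ, y = cos φ sin λ, z = sin φ).
The central angle between the endpoints is δ = arccos(p₁·p₂) ≈ 0.592 rad (33.9°). The total great-circle distance is δ·R ≈ 0.592 × 3959 ≈ 2345 mi, so the target fraction is f = 1500/2345 ≈ 0.640.
Interpolate at f ≈ 0.640 with slerp weights a = sin((1−f)δ)/sin δ ≈ 0.379, b = sin(fδ)/sin δ ≈ 0.663.
p = a·p₁ + b·p₂ ≈ (-0.420, -0.575, 0.702); φ = arcsin(p_z) ≈ 44.58°, λ = atan2(p_y, p_x) ≈ -126.10°.

≈ lat 45°N, lon 126°W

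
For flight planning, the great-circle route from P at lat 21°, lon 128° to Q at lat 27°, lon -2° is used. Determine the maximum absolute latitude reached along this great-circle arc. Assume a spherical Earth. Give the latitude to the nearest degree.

The great circle lies in the plane with unit normal n̂ = (p₁ × p₂)/|p₁ × p₂|.
Here n̂_z ≈ -0.686; the vertex latitude is φ_max = arccos|n̂_z| ≈ 46.6°.
Check via Clairaut: cos φ_max = |cos φ₁| · sin C = cos(21.0°)·sin(47.3°) ≈ 0.686, again giving ≈ 46.6°.

≈ 47°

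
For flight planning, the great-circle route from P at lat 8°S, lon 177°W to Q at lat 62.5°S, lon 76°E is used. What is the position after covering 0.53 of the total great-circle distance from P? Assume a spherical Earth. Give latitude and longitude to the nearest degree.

≈ lat 49°S, lon 153°E

The haversine formula gives a central angle δ ≈ 1.581 rad (90.6°) between the endpoints.
Interpolate at f = 0.53 with slerp weights a = sin((1−f)δ)/sin δ ≈ 0.677, b = sin(fδ)/sin δ ≈ 0.743.
p = a·p₁ + b·p₂ ≈ (-0.586, 0.298, -0.753); φ = arcsin(p_z) ≈ -48.89°, λ = atan2(p_y, p_x) ≈ 153.05°.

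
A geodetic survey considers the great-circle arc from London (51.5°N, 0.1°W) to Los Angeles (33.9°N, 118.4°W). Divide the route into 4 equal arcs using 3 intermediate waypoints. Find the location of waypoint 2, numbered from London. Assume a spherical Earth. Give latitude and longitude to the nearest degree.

Convert each endpoint to a unit vector on the sphere (x = cos φ cos λ, y = cos φ sin λ, z = sin φ).
The central angle between the endpoints is δ = arccos(p₁·p₂) ≈ 1.378 rad (79.0°).
Interpolate at f = 2/4 with slerp weights a = sin((1−f)δ)/sin δ ≈ 0.648, b = sin(fδ)/sin δ ≈ 0.648.
p = a·p₁ + b·p₂ ≈ (0.148, -0.474, 0.868); φ = arcsin(p_z) ≈ 60.26°, λ = atan2(p_y, p_x) ≈ -72.70°.

≈ 60°N, 73°W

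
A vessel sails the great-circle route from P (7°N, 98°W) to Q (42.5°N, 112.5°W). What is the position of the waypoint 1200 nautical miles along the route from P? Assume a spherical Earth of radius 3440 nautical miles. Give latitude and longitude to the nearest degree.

≈ (26°N, 105°W)

Convert each endpoint to a unit vector on the sphere (x = cos φ cos λ, y = cos φ sin λ, z = sin φ).
The central angle between the endpoints is δ = arccos(p₁·p₂) ≈ 0.659 rad (37.7°). The total great-circle distance is δ·R ≈ 0.659 × 3440 ≈ 2266 nmi, so the target fraction is f = 1200/2266 ≈ 0.530.
Interpolate at f ≈ 0.530 with slerp weights a = sin((1−f)δ)/sin δ ≈ 0.498, b = sin(fδ)/sin δ ≈ 0.558.
p = a·p₁ + b·p₂ ≈ (-0.226, -0.870, 0.438); φ = arcsin(p_z) ≈ 25.98°, λ = atan2(p_y, p_x) ≈ -104.58°.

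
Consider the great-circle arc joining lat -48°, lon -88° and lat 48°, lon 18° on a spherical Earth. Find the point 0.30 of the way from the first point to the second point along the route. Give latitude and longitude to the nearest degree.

Convert each endpoint to a unit vector on the sphere (x = cos φ cos λ, y = cos φ sin λ, z = sin φ).
The central angle between the endpoints is δ = arccos(p₁·p₂) ≈ 2.313 rad (132.5°).
Interpolate at f = 0.30 with slerp weights a = sin((1−f)δ)/sin δ ≈ 1.355, b = sin(fδ)/sin δ ≈ 0.867.
p = a·p₁ + b·p₂ ≈ (0.584, -0.727, -0.362); φ = arcsin(p_z) ≈ -21.24°, λ = atan2(p_y, p_x) ≈ -51.23°.

≈ lat -21°, lon -51°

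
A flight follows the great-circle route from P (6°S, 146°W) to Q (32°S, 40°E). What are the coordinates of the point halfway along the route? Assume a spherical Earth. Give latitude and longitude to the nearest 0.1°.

Write both endpoints as unit vectors p₁, p₂ with components (cos φ cos λ, cos φ sin λ, sin φ).
The central angle between the endpoints is δ = arccos(p₁·p₂) ≈ 2.471 rad (141.6°).
Interpolate at f = 1/2 with slerp weights a = sin((1−f)δ)/sin δ ≈ 1.519, b = sin(fδ)/sin δ ≈ 1.519.
p = a·p₁ + b·p₂ ≈ (-0.266, -0.017, -0.964); φ = arcsin(p_z) ≈ -74.56°, λ = atan2(p_y, p_x) ≈ -176.40°.

≈ (74.6°S, 176.4°W)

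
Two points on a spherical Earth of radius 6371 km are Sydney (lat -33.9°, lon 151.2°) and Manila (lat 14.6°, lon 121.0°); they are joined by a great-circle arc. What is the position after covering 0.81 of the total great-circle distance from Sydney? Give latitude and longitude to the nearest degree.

From cos δ = sin φ₁ sin φ₂ + cos φ₁ cos φ₂ cos Δλ, the central angle is δ ≈ 0.984 rad (56.4°).
Interpolate at f = 0.81 with slerp weights a = sin((1−f)δ)/sin δ ≈ 0.223, b = sin(fδ)/sin δ ≈ 0.859.
p = a·p₁ + b·p₂ ≈ (-0.590, 0.802, 0.092); φ = arcsin(p_z) ≈ 5.28°, λ = atan2(p_y, p_x) ≈ 126.37°.

≈ lat 5°, lon 126°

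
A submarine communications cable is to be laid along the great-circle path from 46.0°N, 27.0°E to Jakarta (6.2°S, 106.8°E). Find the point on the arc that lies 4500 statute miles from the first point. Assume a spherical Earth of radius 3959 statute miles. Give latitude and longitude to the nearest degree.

Write both endpoints as unit vectors p₁, p₂ with components (cos φ cos λ, cos φ sin λ, sin φ).
The central angle between the endpoints is δ = arccos(p₁·p₂) ≈ 1.526 rad (87.4°). The total great-circle distance is δ·R ≈ 1.526 × 3959 ≈ 6042 mi, so the target fraction is f = 4500/6042 ≈ 0.745.
Interpolate at f ≈ 0.745 with slerp weights a = sin((1−f)δ)/sin δ ≈ 0.380, b = sin(fδ)/sin δ ≈ 0.908.
p = a·p₁ + b·p₂ ≈ (-0.026, 0.984, 0.175); φ = arcsin(p_z) ≈ 10.10°, λ = atan2(p_y, p_x) ≈ 91.49°.

≈ 10°N, 91°E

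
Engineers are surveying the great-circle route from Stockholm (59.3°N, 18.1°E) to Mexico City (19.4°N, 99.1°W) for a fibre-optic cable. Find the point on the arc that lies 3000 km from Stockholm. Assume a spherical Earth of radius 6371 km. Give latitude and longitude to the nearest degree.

≈ 63°N, 39°W

Write both endpoints as unit vectors p₁, p₂ with components (cos φ cos λ, cos φ sin λ, sin φ).
The central angle between the endpoints is δ = arccos(p₁·p₂) ≈ 1.505 rad (86.2°). The total great-circle distance is δ·R ≈ 1.505 × 6371 ≈ 9590 km, so the target fraction is f = 3000/9590 ≈ 0.313.
Interpolate at f ≈ 0.313 with slerp weights a = sin((1−f)δ)/sin δ ≈ 0.861, b = sin(fδ)/sin δ ≈ 0.455.
p = a·p₁ + b·p₂ ≈ (0.350, -0.287, 0.892); φ = arcsin(p_z) ≈ 63.09°, λ = atan2(p_y, p_x) ≈ -39.32°.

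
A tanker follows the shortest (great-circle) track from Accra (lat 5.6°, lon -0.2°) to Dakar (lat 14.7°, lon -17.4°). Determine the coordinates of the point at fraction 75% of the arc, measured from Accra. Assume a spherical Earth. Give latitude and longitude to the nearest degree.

≈ lat 13°, lon -13°

From cos δ = sin φ₁ sin φ₂ + cos φ₁ cos φ₂ cos Δλ, the central angle is δ ≈ 0.335 rad (19.2°).
Interpolate at f = 0.75 with slerp weights a = sin((1−f)δ)/sin δ ≈ 0.254, b = sin(fδ)/sin δ ≈ 0.756.
p = a·p₁ + b·p₂ ≈ (0.951, -0.220, 0.217); φ = arcsin(p_z) ≈ 12.52°, λ = atan2(p_y, p_x) ≈ -13.00°.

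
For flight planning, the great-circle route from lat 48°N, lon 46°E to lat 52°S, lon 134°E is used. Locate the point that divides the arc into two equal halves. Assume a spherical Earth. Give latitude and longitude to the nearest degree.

≈ lat 3°S, lon 88°E

Write both endpoints as unit vectors p₁, p₂ with components (cos φ cos λ, cos φ sin λ, sin φ).
The central angle between the endpoints is δ = arccos(p₁·p₂) ≈ 2.179 rad (124.8°).
Interpolate at f = 1/2 with slerp weights a = sin((1−f)δ)/sin δ ≈ 1.080, b = sin(fδ)/sin δ ≈ 1.080.
p = a·p₁ + b·p₂ ≈ (0.040, 0.998, -0.048); φ = arcsin(p_z) ≈ -2.78°, λ = atan2(p_y, p_x) ≈ 87.70°.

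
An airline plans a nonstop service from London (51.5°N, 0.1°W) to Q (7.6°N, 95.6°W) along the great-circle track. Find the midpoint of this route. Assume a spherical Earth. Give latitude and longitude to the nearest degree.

Write both endpoints as unit vectors p₁, p₂ with components (cos φ cos λ, cos φ sin λ, sin φ).
The central angle between the endpoints is δ = arccos(p₁·p₂) ≈ 1.526 rad (87.5°).
Interpolate at f = 1/2 with slerp weights a = sin((1−f)δ)/sin δ ≈ 0.692, b = sin(fδ)/sin δ ≈ 0.692.
p = a·p₁ + b·p₂ ≈ (0.364, -0.683, 0.633); φ = arcsin(p_z) ≈ 39.27°, λ = atan2(p_y, p_x) ≈ -61.97°.

≈ (39°N, 62°W)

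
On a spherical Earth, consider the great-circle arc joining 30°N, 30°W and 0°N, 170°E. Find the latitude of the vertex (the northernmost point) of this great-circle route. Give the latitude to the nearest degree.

The great circle lies in the plane with unit normal n̂ = (p₁ × p₂)/|p₁ × p₂|.
Here n̂_z ≈ -0.510; the vertex latitude is φ_max = arccos|n̂_z| ≈ 59.4°.
Check via Clairaut: cos φ_max = |cos φ₁| · sin C = cos(30.0°)·sin(36.1°) ≈ 0.510, again giving ≈ 59.4°.

≈ 59°N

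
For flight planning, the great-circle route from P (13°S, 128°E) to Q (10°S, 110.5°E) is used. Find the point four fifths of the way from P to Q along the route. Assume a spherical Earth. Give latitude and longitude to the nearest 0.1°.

Convert each endpoint to a unit vector on the sphere (x = cos φ cos λ, y = cos φ sin λ, z = sin φ).
The central angle between the endpoints is δ = arccos(p₁·p₂) ≈ 0.304 rad (17.4°).
Interpolate at f = 4/5 with slerp weights a = sin((1−f)δ)/sin δ ≈ 0.203, b = sin(fδ)/sin δ ≈ 0.804.
p = a·p₁ + b·p₂ ≈ (-0.399, 0.898, -0.185); φ = arcsin(p_z) ≈ -10.68°, λ = atan2(p_y, p_x) ≈ 113.97°.

≈ (10.7°S, 114.0°E)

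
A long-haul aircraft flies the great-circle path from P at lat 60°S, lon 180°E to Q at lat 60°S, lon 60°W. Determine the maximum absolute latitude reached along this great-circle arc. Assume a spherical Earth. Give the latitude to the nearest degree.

≈ 74°S

The great circle lies in the plane with unit normal n̂ = (p₁ × p₂)/|p₁ × p₂|.
Here n̂_z ≈ +0.277; the vertex latitude is φ_max = arccos|n̂_z| ≈ 73.9°.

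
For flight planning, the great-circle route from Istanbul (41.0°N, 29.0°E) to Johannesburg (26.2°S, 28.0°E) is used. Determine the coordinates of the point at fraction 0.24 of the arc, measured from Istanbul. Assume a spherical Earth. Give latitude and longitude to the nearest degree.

Convert each endpoint to a unit vector on the sphere (x = cos φ cos λ, y = cos φ sin λ, z = sin φ).
The central angle between the endpoints is δ = arccos(p₁·p₂) ≈ 1.173 rad (67.2°).
Interpolate at f = 0.24 with slerp weights a = sin((1−f)δ)/sin δ ≈ 0.844, b = sin(fδ)/sin δ ≈ 0.301.
p = a·p₁ + b·p₂ ≈ (0.796, 0.436, 0.421); φ = arcsin(p_z) ≈ 24.87°, λ = atan2(p_y, p_x) ≈ 28.70°.

≈ 25°N, 29°E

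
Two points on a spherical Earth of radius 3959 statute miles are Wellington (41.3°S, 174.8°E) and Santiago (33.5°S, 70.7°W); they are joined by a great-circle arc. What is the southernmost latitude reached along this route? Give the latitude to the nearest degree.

≈ 55°S

The great circle lies in the plane with unit normal n̂ = (p₁ × p₂)/|p₁ × p₂|.
Here n̂_z ≈ +0.573; the vertex latitude is φ_max = arccos|n̂_z| ≈ 55.0°.
Check via Clairaut: cos φ_max = |cos φ₁| · sin C = cos(41.3°)·sin(130.3°) ≈ 0.573, again giving ≈ 55.0°.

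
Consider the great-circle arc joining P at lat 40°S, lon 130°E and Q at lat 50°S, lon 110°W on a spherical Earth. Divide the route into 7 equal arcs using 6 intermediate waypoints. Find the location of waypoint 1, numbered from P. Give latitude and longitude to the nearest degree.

The haversine formula gives a central angle δ ≈ 1.322 rad (75.7°) between the endpoints.
Interpolate at f = 1/7 with slerp weights a = sin((1−f)δ)/sin δ ≈ 0.935, b = sin(fδ)/sin δ ≈ 0.194.
p = a·p₁ + b·p₂ ≈ (-0.503, 0.431, -0.749); φ = arcsin(p_z) ≈ -48.51°, λ = atan2(p_y, p_x) ≈ 139.37°.

≈ lat 49°S, lon 139°E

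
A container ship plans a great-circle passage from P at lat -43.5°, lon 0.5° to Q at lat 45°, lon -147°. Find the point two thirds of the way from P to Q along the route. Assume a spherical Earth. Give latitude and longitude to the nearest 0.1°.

≈ lat 20.8°, lon -90.0°

Write both endpoints as unit vectors p₁, p₂ with components (cos φ cos λ, cos φ sin λ, sin φ).
The central angle between the endpoints is δ = arccos(p₁·p₂) ≈ 2.737 rad (156.8°).
Interpolate at f = 2/3 with slerp weights a = sin((1−f)δ)/sin δ ≈ 2.010, b = sin(fδ)/sin δ ≈ 2.460.
p = a·p₁ + b·p₂ ≈ (-0.001, -0.935, 0.356); φ = arcsin(p_z) ≈ 20.84°, λ = atan2(p_y, p_x) ≈ -90.04°.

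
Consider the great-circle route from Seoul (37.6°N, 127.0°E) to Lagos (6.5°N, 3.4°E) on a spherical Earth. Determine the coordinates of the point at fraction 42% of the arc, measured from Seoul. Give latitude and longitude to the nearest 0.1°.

From cos δ = sin φ₁ sin φ₂ + cos φ₁ cos φ₂ cos Δλ, the central angle is δ ≈ 1.946 rad (111.5°).
Interpolate at f = 0.42 with slerp weights a = sin((1−f)δ)/sin δ ≈ 0.971, b = sin(fδ)/sin δ ≈ 0.784.
p = a·p₁ + b·p₂ ≈ (0.314, 0.661, 0.681); φ = arcsin(p_z) ≈ 42.96°, λ = atan2(p_y, p_x) ≈ 64.57°.

≈ 43.0°N, 64.6°E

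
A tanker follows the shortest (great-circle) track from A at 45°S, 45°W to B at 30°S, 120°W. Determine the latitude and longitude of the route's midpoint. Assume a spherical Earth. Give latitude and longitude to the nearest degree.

From cos δ = sin φ₁ sin φ₂ + cos φ₁ cos φ₂ cos Δλ, the central angle is δ ≈ 1.033 rad (59.2°).
Interpolate at f = 1/2 with slerp weights a = sin((1−f)δ)/sin δ ≈ 0.575, b = sin(fδ)/sin δ ≈ 0.575.
p = a·p₁ + b·p₂ ≈ (0.039, -0.719, -0.694); φ = arcsin(p_z) ≈ -43.96°, λ = atan2(p_y, p_x) ≈ -86.93°.

≈ 44°S, 87°W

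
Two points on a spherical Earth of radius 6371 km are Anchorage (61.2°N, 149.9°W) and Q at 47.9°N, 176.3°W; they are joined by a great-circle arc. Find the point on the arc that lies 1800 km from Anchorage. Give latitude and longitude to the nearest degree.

Write both endpoints as unit vectors p₁, p₂ with components (cos φ cos λ, cos φ sin λ, sin φ).
The central angle between the endpoints is δ = arccos(p₁·p₂) ≈ 0.350 rad (20.0°). The total great-circle distance is δ·R ≈ 0.350 × 6371 ≈ 2228 km, so the target fraction is f = 1800/2228 ≈ 0.808.
Interpolate at f ≈ 0.808 with slerp weights a = sin((1−f)δ)/sin δ ≈ 0.196, b = sin(fδ)/sin δ ≈ 0.814.
p = a·p₁ + b·p₂ ≈ (-0.626, -0.083, 0.775); φ = arcsin(p_z) ≈ 50.84°, λ = atan2(p_y, p_x) ≈ -172.49°.

≈ 51°N, 172°W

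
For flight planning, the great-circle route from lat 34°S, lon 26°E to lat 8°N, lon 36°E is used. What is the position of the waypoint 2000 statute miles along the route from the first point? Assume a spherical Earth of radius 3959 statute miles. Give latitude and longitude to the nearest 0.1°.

Write both endpoints as unit vectors p₁, p₂ with components (cos φ cos λ, cos φ sin λ, sin φ).
The central angle between the endpoints is δ = arccos(p₁·p₂) ≈ 0.751 rad (43.1°). The total great-circle distance is δ·R ≈ 0.751 × 3959 ≈ 2975 mi, so the target fraction is f = 2000/2975 ≈ 0.672.
Interpolate at f ≈ 0.672 with slerp weights a = sin((1−f)δ)/sin δ ≈ 0.357, b = sin(fδ)/sin δ ≈ 0.709.
p = a·p₁ + b·p₂ ≈ (0.834, 0.542, -0.101); φ = arcsin(p_z) ≈ -5.80°, λ = atan2(p_y, p_x) ≈ 33.04°.

≈ lat 5.8°S, lon 33.0°E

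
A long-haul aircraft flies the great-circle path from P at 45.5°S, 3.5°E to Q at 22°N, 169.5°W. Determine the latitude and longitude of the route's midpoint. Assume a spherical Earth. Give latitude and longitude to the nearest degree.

≈ 54°S, 149°W

Write both endpoints as unit vectors p₁, p₂ with components (cos φ cos λ, cos φ sin λ, sin φ).
The central angle between the endpoints is δ = arccos(p₁·p₂) ≈ 2.719 rad (155.8°).
Interpolate at f = 1/2 with slerp weights a = sin((1−f)δ)/sin δ ≈ 2.387, b = sin(fδ)/sin δ ≈ 2.387.
p = a·p₁ + b·p₂ ≈ (-0.506, -0.301, -0.808); φ = arcsin(p_z) ≈ -53.92°, λ = atan2(p_y, p_x) ≈ -149.25°.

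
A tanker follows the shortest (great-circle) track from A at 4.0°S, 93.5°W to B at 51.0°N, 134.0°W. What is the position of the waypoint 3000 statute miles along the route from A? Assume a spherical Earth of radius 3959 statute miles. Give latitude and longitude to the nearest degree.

The haversine formula gives a central angle δ ≈ 1.134 rad (65.0°) between the endpoints. The total great-circle distance is δ·R ≈ 1.134 × 3959 ≈ 4489 mi, so the target fraction is f = 3000/4489 ≈ 0.668.
Interpolate at f ≈ 0.668 with slerp weights a = sin((1−f)δ)/sin δ ≈ 0.405, b = sin(fδ)/sin δ ≈ 0.759.
p = a·p₁ + b·p₂ ≈ (-0.356, -0.747, 0.561); φ = arcsin(p_z) ≈ 34.14°, λ = atan2(p_y, p_x) ≈ -115.50°.

≈ 34°N, 115°W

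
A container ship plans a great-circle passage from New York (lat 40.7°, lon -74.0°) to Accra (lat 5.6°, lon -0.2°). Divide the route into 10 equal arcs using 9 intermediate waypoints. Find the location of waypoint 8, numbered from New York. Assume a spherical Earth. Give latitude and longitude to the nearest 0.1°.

Convert each endpoint to a unit vector on the sphere (x = cos φ cos λ, y = cos φ sin λ, z = sin φ).
The central angle between the endpoints is δ = arccos(p₁·p₂) ≈ 1.293 rad (74.1°).
Interpolate at f = 8/10 with slerp weights a = sin((1−f)δ)/sin δ ≈ 0.266, b = sin(fδ)/sin δ ≈ 0.894.
p = a·p₁ + b·p₂ ≈ (0.945, -0.197, 0.261); φ = arcsin(p_z) ≈ 15.11°, λ = atan2(p_y, p_x) ≈ -11.77°.

≈ lat 15.1°, lon -11.8°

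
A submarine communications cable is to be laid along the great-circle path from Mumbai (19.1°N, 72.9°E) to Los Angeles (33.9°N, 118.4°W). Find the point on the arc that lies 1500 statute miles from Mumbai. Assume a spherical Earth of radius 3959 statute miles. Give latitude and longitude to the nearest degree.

Write both endpoints as unit vectors p₁, p₂ with components (cos φ cos λ, cos φ sin λ, sin φ).
The central angle between the endpoints is δ = arccos(p₁·p₂) ≈ 2.198 rad (125.9°). The total great-circle distance is δ·R ≈ 2.198 × 3959 ≈ 8701 mi, so the target fraction is f = 1500/8701 ≈ 0.172.
Interpolate at f ≈ 0.172 with slerp weights a = sin((1−f)δ)/sin δ ≈ 1.197, b = sin(fδ)/sin δ ≈ 0.457.
p = a·p₁ + b·p₂ ≈ (0.152, 0.748, 0.646); φ = arcsin(p_z) ≈ 40.27°, λ = atan2(p_y, p_x) ≈ 78.49°.

≈ 40°N, 78°E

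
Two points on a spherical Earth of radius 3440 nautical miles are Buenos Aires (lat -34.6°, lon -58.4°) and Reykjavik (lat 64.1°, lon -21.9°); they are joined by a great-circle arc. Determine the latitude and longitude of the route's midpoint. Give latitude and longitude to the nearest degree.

≈ lat 15°, lon -46°

Write both endpoints as unit vectors p₁, p₂ with components (cos φ cos λ, cos φ sin λ, sin φ).
The central angle between the endpoints is δ = arccos(p₁·p₂) ≈ 1.794 rad (102.8°).
Interpolate at f = 1/2 with slerp weights a = sin((1−f)δ)/sin δ ≈ 0.802, b = sin(fδ)/sin δ ≈ 0.802.
p = a·p₁ + b·p₂ ≈ (0.671, -0.693, 0.266); φ = arcsin(p_z) ≈ 15.42°, λ = atan2(p_y, p_x) ≈ -45.92°.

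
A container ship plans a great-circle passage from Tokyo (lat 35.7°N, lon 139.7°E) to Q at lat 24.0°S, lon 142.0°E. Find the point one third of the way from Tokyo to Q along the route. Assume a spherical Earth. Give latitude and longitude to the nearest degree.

≈ lat 16°N, lon 141°E

Convert each endpoint to a unit vector on the sphere (x = cos φ cos λ, y = cos φ sin λ, z = sin φ).
The central angle between the endpoints is δ = arccos(p₁·p₂) ≈ 1.043 rad (59.7°).
Interpolate at f = 1/3 with slerp weights a = sin((1−f)δ)/sin δ ≈ 0.741, b = sin(fδ)/sin δ ≈ 0.394.
p = a·p₁ + b·p₂ ≈ (-0.743, 0.611, 0.272); φ = arcsin(p_z) ≈ 15.80°, λ = atan2(p_y, p_x) ≈ 140.56°.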